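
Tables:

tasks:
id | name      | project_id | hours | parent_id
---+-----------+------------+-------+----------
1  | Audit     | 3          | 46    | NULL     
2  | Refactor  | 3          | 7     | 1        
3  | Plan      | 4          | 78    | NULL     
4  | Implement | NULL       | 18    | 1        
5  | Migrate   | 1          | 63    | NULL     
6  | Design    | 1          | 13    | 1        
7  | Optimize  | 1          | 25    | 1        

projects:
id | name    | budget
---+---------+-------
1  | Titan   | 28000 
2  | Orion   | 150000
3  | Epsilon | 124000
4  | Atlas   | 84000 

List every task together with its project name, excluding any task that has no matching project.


INNER JOIN keeps only tasks rows whose project_id matches an id in projects. Walk through each task:
  - task 1 (Audit): project_id=3 -> matches Epsilon
  - task 2 (Refactor): project_id=3 -> matches Epsilon
  - task 3 (Plan): project_id=4 -> matches Atlas
  - task 4 (Implement): project_id=NULL, no match -> dropped
  - task 5 (Migrate): project_id=1 -> matches Titan
  - task 6 (Design): project_id=1 -> matches Titan
  - task 7 (Optimize): project_id=1 -> matches Titan
So 1 of 7 rows is dropped.

SQL:
SELECT a.name, b.name AS project
FROM tasks a
INNER JOIN projects b ON a.project_id = b.id

Result:
name     | project
---------+--------
Audit    | Epsilon
Refactor | Epsilon
Plan     | Atlas  
Migrate  | Titan  
Design   | Titan  
Optimize | Titan  


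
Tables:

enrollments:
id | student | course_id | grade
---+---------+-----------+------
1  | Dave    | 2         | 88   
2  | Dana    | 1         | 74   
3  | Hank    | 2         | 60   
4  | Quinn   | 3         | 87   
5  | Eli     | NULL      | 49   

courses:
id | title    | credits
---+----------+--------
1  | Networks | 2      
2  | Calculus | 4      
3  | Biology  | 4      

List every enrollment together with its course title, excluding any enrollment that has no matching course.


INNER JOIN keeps only enrollments rows whose course_id matches an id in courses. Walk through each enrollment:
  - enrollment 1 (Dave): course_id=2 -> matches Calculus
  - enrollment 2 (Dana): course_id=1 -> matches Networks
  - enrollment 3 (Hank): course_id=2 -> matches Calculus
  - enrollment 4 (Quinn): course_id=3 -> matches Biology
  - enrollment 5 (Eli): course_id=NULL, no match -> dropped
So 1 of 5 rows is dropped.

SQL:
SELECT a.student, b.title AS course
FROM enrollments a
INNER JOIN courses b ON a.course_id = b.id

Result:
student | course  
--------+---------
Dave    | Calculus
Dana    | Networks
Hank    | Calculus
Quinn   | Biology 


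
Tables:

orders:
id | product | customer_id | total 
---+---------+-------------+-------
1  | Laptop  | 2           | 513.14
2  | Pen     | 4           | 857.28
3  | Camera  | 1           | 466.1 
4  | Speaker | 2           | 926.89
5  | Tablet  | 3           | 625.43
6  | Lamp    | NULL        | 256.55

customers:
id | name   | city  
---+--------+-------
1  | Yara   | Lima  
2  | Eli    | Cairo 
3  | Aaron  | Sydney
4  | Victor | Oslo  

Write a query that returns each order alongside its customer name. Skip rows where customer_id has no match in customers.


INNER JOIN keeps only orders rows whose customer_id matches an id in customers. Walk through each order:
  - order 1 (Laptop): customer_id=2 -> matches Eli
  - order 2 (Pen): customer_id=4 -> matches Victor
  - order 3 (Camera): customer_id=1 -> matches Yara
  - order 4 (Speaker): customer_id=2 -> matches Eli
  - order 5 (Tablet): customer_id=3 -> matches Aaron
  - order 6 (Lamp): customer_id=NULL, no match -> dropped
So 1 of 6 rows is dropped.

SQL:
SELECT a.product, b.name AS customer
FROM orders a
INNER JOIN customers b ON a.customer_id = b.id

Result:
product | customer
--------+---------
Laptop  | Eli     
Pen     | Victor  
Camera  | Yara    
Speaker | Eli     
Tablet  | Aaron   


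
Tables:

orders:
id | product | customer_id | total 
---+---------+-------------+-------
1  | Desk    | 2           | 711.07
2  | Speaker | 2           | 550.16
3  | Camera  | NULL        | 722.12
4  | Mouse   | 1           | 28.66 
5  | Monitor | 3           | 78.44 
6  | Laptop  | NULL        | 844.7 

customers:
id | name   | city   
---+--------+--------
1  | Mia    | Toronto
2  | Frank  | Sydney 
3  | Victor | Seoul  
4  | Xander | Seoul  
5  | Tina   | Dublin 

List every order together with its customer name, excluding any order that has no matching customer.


INNER JOIN keeps only orders rows whose customer_id matches an id in customers. Walk through each order:
  - order 1 (Desk): customer_id=2 -> matches Frank
  - order 2 (Speaker): customer_id=2 -> matches Frank
  - order 3 (Camera): customer_id=NULL, no match -> dropped
  - order 4 (Mouse): customer_id=1 -> matches Mia
  - order 5 (Monitor): customer_id=3 -> matches Victor
  - order 6 (Laptop): customer_id=NULL, no match -> dropped
So 2 of 6 rows are dropped.

SQL:
SELECT a.product, b.name AS customer
FROM orders a
INNER JOIN customers b ON a.customer_id = b.id

Result:
product | customer
--------+---------
Desk    | Frank   
Speaker | Frank   
Mouse   | Mia     
Monitor | Victor  


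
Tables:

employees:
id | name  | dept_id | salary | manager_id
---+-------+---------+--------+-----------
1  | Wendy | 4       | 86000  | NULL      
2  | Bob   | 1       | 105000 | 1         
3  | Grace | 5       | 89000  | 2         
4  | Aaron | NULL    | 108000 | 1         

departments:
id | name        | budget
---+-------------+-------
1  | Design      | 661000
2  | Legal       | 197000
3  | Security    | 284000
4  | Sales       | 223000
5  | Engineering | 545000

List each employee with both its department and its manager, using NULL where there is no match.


Two LEFT JOINs from the same base table employees: one to departments via dept_id, one to employees itself via manager_id. Both are LEFT so every employee is preserved.
Match against departments:
  - employee 1 (Wendy): dept_id=4 -> matches Sales
  - employee 2 (Bob): dept_id=1 -> matches Design
  - employee 3 (Grace): dept_id=5 -> matches Engineering
  - employee 4 (Aaron): dept_id=NULL, no match -> kept with NULL
Match against employees (self):
  - employee 1 (Wendy): manager_id=NULL -> NULL
  - employee 2 (Bob): manager_id=1 -> Wendy
  - employee 3 (Grace): manager_id=2 -> Bob
  - employee 4 (Aaron): manager_id=1 -> Wendy

SQL:
SELECT a.name, b.name AS department, c.name AS manager
FROM employees a
LEFT JOIN departments b ON a.dept_id = b.id
LEFT JOIN employees c ON a.manager_id = c.id

Result:
name  | department  | manager
------+-------------+--------
Wendy | Sales       | NULL   
Bob   | Design      | Wendy  
Grace | Engineering | Bob    
Aaron | NULL        | Wendy  


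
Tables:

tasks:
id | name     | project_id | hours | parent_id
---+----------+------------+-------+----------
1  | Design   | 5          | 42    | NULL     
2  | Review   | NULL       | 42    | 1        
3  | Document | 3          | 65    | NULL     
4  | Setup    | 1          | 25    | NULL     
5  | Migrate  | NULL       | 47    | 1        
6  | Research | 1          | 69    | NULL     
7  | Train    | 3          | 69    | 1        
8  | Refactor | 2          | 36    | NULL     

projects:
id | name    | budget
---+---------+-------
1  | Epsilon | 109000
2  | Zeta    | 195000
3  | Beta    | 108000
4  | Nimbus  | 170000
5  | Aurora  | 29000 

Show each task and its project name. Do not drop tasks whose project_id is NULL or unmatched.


LEFT JOIN keeps every row from tasks (the left table); where project_id has no match in projects, the project columns become NULL. Walk through each task:
  - task 1 (Design): project_id=5 -> matches Aurora
  - task 2 (Review): project_id=NULL, no match -> kept with NULL
  - task 3 (Document): project_id=3 -> matches Beta
  - task 4 (Setup): project_id=1 -> matches Epsilon
  - task 5 (Migrate): project_id=NULL, no match -> kept with NULL
  - task 6 (Research): project_id=1 -> matches Epsilon
  - task 7 (Train): project_id=3 -> matches Beta
  - task 8 (Refactor): project_id=2 -> matches Zeta
All 8 rows appear; 2 have NULL project.

SQL:
SELECT a.name, b.name AS project
FROM tasks a
LEFT JOIN projects b ON a.project_id = b.id

Result:
name     | project
---------+--------
Design   | Aurora 
Review   | NULL   
Document | Beta   
Setup    | Epsilon
Migrate  | NULL   
Research | Epsilon
Train    | Beta   
Refactor | Zeta   


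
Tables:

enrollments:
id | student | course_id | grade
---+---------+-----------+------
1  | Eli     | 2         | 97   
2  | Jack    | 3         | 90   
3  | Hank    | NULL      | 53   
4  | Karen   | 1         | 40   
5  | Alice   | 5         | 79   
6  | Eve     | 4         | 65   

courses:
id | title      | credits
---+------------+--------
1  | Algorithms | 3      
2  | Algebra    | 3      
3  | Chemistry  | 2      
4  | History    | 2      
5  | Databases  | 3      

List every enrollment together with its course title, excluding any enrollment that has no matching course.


INNER JOIN keeps only enrollments rows whose course_id matches an id in courses. Walk through each enrollment:
  - enrollment 1 (Eli): course_id=2 -> matches Algebra
  - enrollment 2 (Jack): course_id=3 -> matches Chemistry
  - enrollment 3 (Hank): course_id=NULL, no match -> dropped
  - enrollment 4 (Karen): course_id=1 -> matches Algorithms
  - enrollment 5 (Alice): course_id=5 -> matches Databases
  - enrollment 6 (Eve): course_id=4 -> matches History
So 1 of 6 rows is dropped.

SQL:
SELECT a.student, b.title AS course
FROM enrollments a
INNER JOIN courses b ON a.course_id = b.id

Result:
student | course    
--------+-----------
Eli     | Algebra   
Jack    | Chemistry 
Karen   | Algorithms
Alice   | Databases 
Eve     | History   


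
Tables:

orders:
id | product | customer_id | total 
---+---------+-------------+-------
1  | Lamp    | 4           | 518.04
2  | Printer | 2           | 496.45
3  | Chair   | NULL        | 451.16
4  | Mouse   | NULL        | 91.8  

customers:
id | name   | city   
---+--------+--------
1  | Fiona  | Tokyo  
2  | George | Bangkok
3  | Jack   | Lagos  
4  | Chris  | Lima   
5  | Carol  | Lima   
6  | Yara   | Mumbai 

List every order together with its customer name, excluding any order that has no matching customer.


INNER JOIN keeps only orders rows whose customer_id matches an id in customers. Walk through each order:
  - order 1 (Lamp): customer_id=4 -> matches Chris
  - order 2 (Printer): customer_id=2 -> matches George
  - order 3 (Chair): customer_id=NULL, no match -> dropped
  - order 4 (Mouse): customer_id=NULL, no match -> dropped
So 2 of 4 rows are dropped.

SQL:
SELECT a.product, b.name AS customer
FROM orders a
INNER JOIN customers b ON a.customer_id = b.id

Result:
product | customer
--------+---------
Lamp    | Chris   
Printer | George  


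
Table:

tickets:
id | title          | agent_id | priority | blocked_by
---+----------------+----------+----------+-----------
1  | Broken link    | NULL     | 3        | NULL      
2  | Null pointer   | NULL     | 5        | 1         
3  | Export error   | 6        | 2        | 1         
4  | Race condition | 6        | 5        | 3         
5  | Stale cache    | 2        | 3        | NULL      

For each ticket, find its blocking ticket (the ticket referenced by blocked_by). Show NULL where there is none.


This is a self-join: tickets is joined to a second copy of itself, matching each row's blocked_by to another row's id. Use LEFT JOIN so rows with blocked_by=NULL are kept.
  - ticket 1 (Broken link): blocked_by=NULL -> NULL
  - ticket 2 (Null pointer): blocked_by=1 -> Broken link
  - ticket 3 (Export error): blocked_by=1 -> Broken link
  - ticket 4 (Race condition): blocked_by=3 -> Export error
  - ticket 5 (Stale cache): blocked_by=NULL -> NULL

SQL:
SELECT a.title AS item, b.title AS blocked_by
FROM tickets a
LEFT JOIN tickets b ON a.blocked_by = b.id

Result:
item           | blocked_by  
---------------+-------------
Broken link    | NULL        
Null pointer   | Broken link 
Export error   | Broken link 
Race condition | Export error
Stale cache    | NULL        


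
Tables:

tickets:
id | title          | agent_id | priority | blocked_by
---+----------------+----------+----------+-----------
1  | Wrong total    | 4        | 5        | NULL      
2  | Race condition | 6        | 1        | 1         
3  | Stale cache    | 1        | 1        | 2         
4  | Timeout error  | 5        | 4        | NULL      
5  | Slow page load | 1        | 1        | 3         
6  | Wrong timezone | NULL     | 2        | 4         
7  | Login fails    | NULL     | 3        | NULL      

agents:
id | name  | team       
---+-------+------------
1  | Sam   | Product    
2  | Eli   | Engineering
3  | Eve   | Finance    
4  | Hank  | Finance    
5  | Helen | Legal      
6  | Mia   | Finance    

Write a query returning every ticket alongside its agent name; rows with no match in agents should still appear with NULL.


LEFT JOIN keeps every row from tickets (the left table); where agent_id has no match in agents, the agent columns become NULL. Walk through each ticket:
  - ticket 1 (Wrong total): agent_id=4 -> matches Hank
  - ticket 2 (Race condition): agent_id=6 -> matches Mia
  - ticket 3 (Stale cache): agent_id=1 -> matches Sam
  - ticket 4 (Timeout error): agent_id=5 -> matches Helen
  - ticket 5 (Slow page load): agent_id=1 -> matches Sam
  - ticket 6 (Wrong timezone): agent_id=NULL, no match -> kept with NULL
  - ticket 7 (Login fails): agent_id=NULL, no match -> kept with NULL
All 7 rows appear; 2 have NULL agent.

SQL:
SELECT a.title, b.name AS agent
FROM tickets a
LEFT JOIN agents b ON a.agent_id = b.id

Result:
title          | agent
---------------+------
Wrong total    | Hank 
Race condition | Mia  
Stale cache    | Sam  
Timeout error  | Helen
Slow page load | Sam  
Wrong timezone | NULL 
Login fails    | NULL 


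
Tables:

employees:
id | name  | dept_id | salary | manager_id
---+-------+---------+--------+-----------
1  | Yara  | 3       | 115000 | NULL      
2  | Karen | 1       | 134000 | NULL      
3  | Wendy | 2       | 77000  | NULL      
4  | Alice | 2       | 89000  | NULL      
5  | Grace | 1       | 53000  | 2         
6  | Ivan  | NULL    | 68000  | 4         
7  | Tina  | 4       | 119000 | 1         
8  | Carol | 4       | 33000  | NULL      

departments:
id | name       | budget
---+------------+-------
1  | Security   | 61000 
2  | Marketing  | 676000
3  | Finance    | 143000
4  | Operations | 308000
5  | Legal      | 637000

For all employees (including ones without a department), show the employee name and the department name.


LEFT JOIN keeps every row from employees (the left table); where dept_id has no match in departments, the department columns become NULL. Walk through each employee:
  - employee 1 (Yara): dept_id=3 -> matches Finance
  - employee 2 (Karen): dept_id=1 -> matches Security
  - employee 3 (Wendy): dept_id=2 -> matches Marketing
  - employee 4 (Alice): dept_id=2 -> matches Marketing
  - employee 5 (Grace): dept_id=1 -> matches Security
  - employee 6 (Ivan): dept_id=NULL, no match -> kept with NULL
  - employee 7 (Tina): dept_id=4 -> matches Operations
  - employee 8 (Carol): dept_id=4 -> matches Operations
All 8 rows appear; 1 has NULL department.

SQL:
SELECT a.name, b.name AS department
FROM employees a
LEFT JOIN departments b ON a.dept_id = b.id

Result:
name  | department
------+-----------
Yara  | Finance   
Karen | Security  
Wendy | Marketing 
Alice | Marketing 
Grace | Security  
Ivan  | NULL      
Tina  | Operations
Carol | Operations


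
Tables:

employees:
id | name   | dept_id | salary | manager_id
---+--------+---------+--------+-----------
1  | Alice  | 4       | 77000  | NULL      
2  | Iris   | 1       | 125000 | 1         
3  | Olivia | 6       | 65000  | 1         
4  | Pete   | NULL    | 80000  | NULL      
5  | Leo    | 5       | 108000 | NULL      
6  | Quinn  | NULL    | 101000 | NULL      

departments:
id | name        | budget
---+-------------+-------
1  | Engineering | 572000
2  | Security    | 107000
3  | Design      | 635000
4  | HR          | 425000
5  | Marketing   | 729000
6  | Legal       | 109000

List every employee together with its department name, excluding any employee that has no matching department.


INNER JOIN keeps only employees rows whose dept_id matches an id in departments. Walk through each employee:
  - employee 1 (Alice): dept_id=4 -> matches HR
  - employee 2 (Iris): dept_id=1 -> matches Engineering
  - employee 3 (Olivia): dept_id=6 -> matches Legal
  - employee 4 (Pete): dept_id=NULL, no match -> dropped
  - employee 5 (Leo): dept_id=5 -> matches Marketing
  - employee 6 (Quinn): dept_id=NULL, no match -> dropped
So 2 of 6 rows are dropped.

SQL:
SELECT a.name, b.name AS department
FROM employees a
INNER JOIN departments b ON a.dept_id = b.id

Result:
name   | department 
-------+------------
Alice  | HR         
Iris   | Engineering
Olivia | Legal      
Leo    | Marketing  


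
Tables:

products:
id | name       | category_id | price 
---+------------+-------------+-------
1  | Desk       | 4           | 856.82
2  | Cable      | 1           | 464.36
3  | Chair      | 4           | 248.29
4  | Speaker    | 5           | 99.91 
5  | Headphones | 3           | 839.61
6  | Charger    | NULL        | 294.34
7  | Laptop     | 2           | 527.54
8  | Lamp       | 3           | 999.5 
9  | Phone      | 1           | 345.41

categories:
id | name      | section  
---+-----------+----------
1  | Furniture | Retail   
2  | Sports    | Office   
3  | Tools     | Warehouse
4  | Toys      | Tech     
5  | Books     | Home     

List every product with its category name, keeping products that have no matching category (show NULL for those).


LEFT JOIN keeps every row from products (the left table); where category_id has no match in categories, the category columns become NULL. Walk through each product:
  - product 1 (Desk): category_id=4 -> matches Toys
  - product 2 (Cable): category_id=1 -> matches Furniture
  - product 3 (Chair): category_id=4 -> matches Toys
  - product 4 (Speaker): category_id=5 -> matches Books
  - product 5 (Headphones): category_id=3 -> matches Tools
  - product 6 (Charger): category_id=NULL, no match -> kept with NULL
  - product 7 (Laptop): category_id=2 -> matches Sports
  - product 8 (Lamp): category_id=3 -> matches Tools
  - product 9 (Phone): category_id=1 -> matches Furniture
All 9 rows appear; 1 has NULL category.

SQL:
SELECT a.name, b.name AS category
FROM products a
LEFT JOIN categories b ON a.category_id = b.id

Result:
name       | category 
-----------+----------
Desk       | Toys     
Cable      | Furniture
Chair      | Toys     
Speaker    | Books    
Headphones | Tools    
Charger    | NULL     
Laptop     | Sports   
Lamp       | Tools    
Phone      | Furniture


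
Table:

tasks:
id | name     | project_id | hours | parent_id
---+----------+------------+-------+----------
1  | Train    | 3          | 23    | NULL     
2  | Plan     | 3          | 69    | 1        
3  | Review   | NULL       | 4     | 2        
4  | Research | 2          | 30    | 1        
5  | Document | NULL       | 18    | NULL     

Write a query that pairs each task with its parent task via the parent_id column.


This is a self-join: tasks is joined to a second copy of itself, matching each row's parent_id to another row's id. Use LEFT JOIN so rows with parent_id=NULL are kept.
  - task 1 (Train): parent_id=NULL -> NULL
  - task 2 (Plan): parent_id=1 -> Train
  - task 3 (Review): parent_id=2 -> Plan
  - task 4 (Research): parent_id=1 -> Train
  - task 5 (Document): parent_id=NULL -> NULL

SQL:
SELECT a.name AS item, b.name AS parent
FROM tasks a
LEFT JOIN tasks b ON a.parent_id = b.id

Result:
item     | parent
---------+-------
Train    | NULL  
Plan     | Train 
Review   | Plan  
Research | Train 
Document | NULL  


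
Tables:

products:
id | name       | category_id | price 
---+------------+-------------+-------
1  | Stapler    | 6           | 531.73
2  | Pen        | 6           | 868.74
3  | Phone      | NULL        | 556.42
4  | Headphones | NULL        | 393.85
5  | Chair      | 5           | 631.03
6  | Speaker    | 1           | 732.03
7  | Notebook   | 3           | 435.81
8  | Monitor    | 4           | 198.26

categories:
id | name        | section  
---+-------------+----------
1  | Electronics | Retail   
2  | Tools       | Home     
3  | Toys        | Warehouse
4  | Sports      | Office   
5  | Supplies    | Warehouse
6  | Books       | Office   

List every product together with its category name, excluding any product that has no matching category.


INNER JOIN keeps only products rows whose category_id matches an id in categories. Walk through each product:
  - product 1 (Stapler): category_id=6 -> matches Books
  - product 2 (Pen): category_id=6 -> matches Books
  - product 3 (Phone): category_id=NULL, no match -> dropped
  - product 4 (Headphones): category_id=NULL, no match -> dropped
  - product 5 (Chair): category_id=5 -> matches Supplies
  - product 6 (Speaker): category_id=1 -> matches Electronics
  - product 7 (Notebook): category_id=3 -> matches Toys
  - product 8 (Monitor): category_id=4 -> matches Sports
So 2 of 8 rows are dropped.

SQL:
SELECT a.name, b.name AS category
FROM products a
INNER JOIN categories b ON a.category_id = b.id

Result:
name     | category   
---------+------------
Stapler  | Books      
Pen      | Books      
Chair    | Supplies   
Speaker  | Electronics
Notebook | Toys       
Monitor  | Sports     


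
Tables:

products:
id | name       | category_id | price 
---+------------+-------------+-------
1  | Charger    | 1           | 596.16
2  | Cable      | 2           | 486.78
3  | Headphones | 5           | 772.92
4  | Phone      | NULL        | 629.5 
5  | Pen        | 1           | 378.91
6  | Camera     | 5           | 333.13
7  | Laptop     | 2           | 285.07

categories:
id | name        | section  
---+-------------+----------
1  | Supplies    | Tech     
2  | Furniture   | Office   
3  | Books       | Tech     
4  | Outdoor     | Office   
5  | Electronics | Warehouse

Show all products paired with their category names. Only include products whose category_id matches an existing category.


INNER JOIN keeps only products rows whose category_id matches an id in categories. Walk through each product:
  - product 1 (Charger): category_id=1 -> matches Supplies
  - product 2 (Cable): category_id=2 -> matches Furniture
  - product 3 (Headphones): category_id=5 -> matches Electronics
  - product 4 (Phone): category_id=NULL, no match -> dropped
  - product 5 (Pen): category_id=1 -> matches Supplies
  - product 6 (Camera): category_id=5 -> matches Electronics
  - product 7 (Laptop): category_id=2 -> matches Furniture
So 1 of 7 rows is dropped.

SQL:
SELECT a.name, b.name AS category
FROM products a
INNER JOIN categories b ON a.category_id = b.id

Result:
name       | category   
-----------+------------
Charger    | Supplies   
Cable      | Furniture  
Headphones | Electronics
Pen        | Supplies   
Camera     | Electronics
Laptop     | Furniture  


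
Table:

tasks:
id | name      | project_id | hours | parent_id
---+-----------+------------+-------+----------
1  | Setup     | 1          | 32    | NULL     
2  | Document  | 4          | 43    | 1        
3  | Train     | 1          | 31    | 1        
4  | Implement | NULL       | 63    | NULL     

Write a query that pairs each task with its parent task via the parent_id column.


This is a self-join: tasks is joined to a second copy of itself, matching each row's parent_id to another row's id. Use LEFT JOIN so rows with parent_id=NULL are kept.
  - task 1 (Setup): parent_id=NULL -> NULL
  - task 2 (Document): parent_id=1 -> Setup
  - task 3 (Train): parent_id=1 -> Setup
  - task 4 (Implement): parent_id=NULL -> NULL

SQL:
SELECT a.name AS item, b.name AS parent
FROM tasks a
LEFT JOIN tasks b ON a.parent_id = b.id

Result:
item      | parent
----------+-------
Setup     | NULL  
Document  | Setup 
Train     | Setup 
Implement | NULL  


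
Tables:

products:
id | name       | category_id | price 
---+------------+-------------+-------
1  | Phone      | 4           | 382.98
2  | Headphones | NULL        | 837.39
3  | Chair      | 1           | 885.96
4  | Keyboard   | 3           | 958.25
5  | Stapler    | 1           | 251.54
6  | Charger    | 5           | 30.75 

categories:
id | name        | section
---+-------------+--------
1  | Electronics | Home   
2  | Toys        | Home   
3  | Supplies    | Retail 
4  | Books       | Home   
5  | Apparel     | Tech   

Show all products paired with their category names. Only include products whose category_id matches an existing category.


INNER JOIN keeps only products rows whose category_id matches an id in categories. Walk through each product:
  - product 1 (Phone): category_id=4 -> matches Books
  - product 2 (Headphones): category_id=NULL, no match -> dropped
  - product 3 (Chair): category_id=1 -> matches Electronics
  - product 4 (Keyboard): category_id=3 -> matches Supplies
  - product 5 (Stapler): category_id=1 -> matches Electronics
  - product 6 (Charger): category_id=5 -> matches Apparel
So 1 of 6 rows is dropped.

SQL:
SELECT a.name, b.name AS category
FROM products a
INNER JOIN categories b ON a.category_id = b.id

Result:
name     | category   
---------+------------
Phone    | Books      
Chair    | Electronics
Keyboard | Supplies   
Stapler  | Electronics
Charger  | Apparel    


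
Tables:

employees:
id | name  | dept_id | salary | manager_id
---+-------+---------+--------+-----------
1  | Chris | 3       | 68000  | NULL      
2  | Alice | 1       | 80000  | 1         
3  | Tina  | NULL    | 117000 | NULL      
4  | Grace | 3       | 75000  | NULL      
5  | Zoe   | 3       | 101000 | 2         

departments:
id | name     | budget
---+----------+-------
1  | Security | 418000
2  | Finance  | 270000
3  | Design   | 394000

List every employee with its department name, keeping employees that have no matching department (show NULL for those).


LEFT JOIN keeps every row from employees (the left table); where dept_id has no match in departments, the department columns become NULL. Walk through each employee:
  - employee 1 (Chris): dept_id=3 -> matches Design
  - employee 2 (Alice): dept_id=1 -> matches Security
  - employee 3 (Tina): dept_id=NULL, no match -> kept with NULL
  - employee 4 (Grace): dept_id=3 -> matches Design
  - employee 5 (Zoe): dept_id=3 -> matches Design
All 5 rows appear; 1 has NULL department.

SQL:
SELECT a.name, b.name AS department
FROM employees a
LEFT JOIN departments b ON a.dept_id = b.id

Result:
name  | department
------+-----------
Chris | Design    
Alice | Security  
Tina  | NULL      
Grace | Design    
Zoe   | Design    


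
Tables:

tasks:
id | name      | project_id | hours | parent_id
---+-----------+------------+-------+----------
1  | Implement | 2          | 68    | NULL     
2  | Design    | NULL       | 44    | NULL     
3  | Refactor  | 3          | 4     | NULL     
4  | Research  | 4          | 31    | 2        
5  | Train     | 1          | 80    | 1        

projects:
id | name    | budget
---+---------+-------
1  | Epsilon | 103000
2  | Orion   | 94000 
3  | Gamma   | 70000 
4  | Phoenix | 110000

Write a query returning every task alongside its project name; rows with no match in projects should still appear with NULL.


LEFT JOIN keeps every row from tasks (the left table); where project_id has no match in projects, the project columns become NULL. Walk through each task:
  - task 1 (Implement): project_id=2 -> matches Orion
  - task 2 (Design): project_id=NULL, no match -> kept with NULL
  - task 3 (Refactor): project_id=3 -> matches Gamma
  - task 4 (Research): project_id=4 -> matches Phoenix
  - task 5 (Train): project_id=1 -> matches Epsilon
All 5 rows appear; 1 has NULL project.

SQL:
SELECT a.name, b.name AS project
FROM tasks a
LEFT JOIN projects b ON a.project_id = b.id

Result:
name      | project
----------+--------
Implement | Orion  
Design    | NULL   
Refactor  | Gamma  
Research  | Phoenix
Train     | Epsilon


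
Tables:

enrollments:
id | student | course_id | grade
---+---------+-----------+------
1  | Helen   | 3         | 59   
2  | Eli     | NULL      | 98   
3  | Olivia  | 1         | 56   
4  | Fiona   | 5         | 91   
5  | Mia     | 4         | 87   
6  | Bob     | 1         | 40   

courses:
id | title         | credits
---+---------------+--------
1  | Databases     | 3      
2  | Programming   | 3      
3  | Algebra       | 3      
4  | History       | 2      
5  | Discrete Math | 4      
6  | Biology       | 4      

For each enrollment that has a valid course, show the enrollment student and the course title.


INNER JOIN keeps only enrollments rows whose course_id matches an id in courses. Walk through each enrollment:
  - enrollment 1 (Helen): course_id=3 -> matches Algebra
  - enrollment 2 (Eli): course_id=NULL, no match -> dropped
  - enrollment 3 (Olivia): course_id=1 -> matches Databases
  - enrollment 4 (Fiona): course_id=5 -> matches Discrete Math
  - enrollment 5 (Mia): course_id=4 -> matches History
  - enrollment 6 (Bob): course_id=1 -> matches Databases
So 1 of 6 rows is dropped.

SQL:
SELECT a.student, b.title AS course
FROM enrollments a
INNER JOIN courses b ON a.course_id = b.id

Result:
student | course       
--------+--------------
Helen   | Algebra      
Olivia  | Databases    
Fiona   | Discrete Math
Mia     | History      
Bob     | Databases    


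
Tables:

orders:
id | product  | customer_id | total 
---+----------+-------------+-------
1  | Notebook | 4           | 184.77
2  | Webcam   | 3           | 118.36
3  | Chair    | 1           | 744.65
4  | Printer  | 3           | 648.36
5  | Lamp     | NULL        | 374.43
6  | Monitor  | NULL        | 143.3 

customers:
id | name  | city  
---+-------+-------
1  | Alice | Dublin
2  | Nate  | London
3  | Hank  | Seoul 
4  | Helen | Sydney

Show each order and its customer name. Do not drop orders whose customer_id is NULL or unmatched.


LEFT JOIN keeps every row from orders (the left table); where customer_id has no match in customers, the customer columns become NULL. Walk through each order:
  - order 1 (Notebook): customer_id=4 -> matches Helen
  - order 2 (Webcam): customer_id=3 -> matches Hank
  - order 3 (Chair): customer_id=1 -> matches Alice
  - order 4 (Printer): customer_id=3 -> matches Hank
  - order 5 (Lamp): customer_id=NULL, no match -> kept with NULL
  - order 6 (Monitor): customer_id=NULL, no match -> kept with NULL
All 6 rows appear; 2 have NULL customer.

SQL:
SELECT a.product, b.name AS customer
FROM orders a
LEFT JOIN customers b ON a.customer_id = b.id

Result:
product  | customer
---------+---------
Notebook | Helen   
Webcam   | Hank    
Chair    | Alice   
Printer  | Hank    
Lamp     | NULL    
Monitor  | NULL    


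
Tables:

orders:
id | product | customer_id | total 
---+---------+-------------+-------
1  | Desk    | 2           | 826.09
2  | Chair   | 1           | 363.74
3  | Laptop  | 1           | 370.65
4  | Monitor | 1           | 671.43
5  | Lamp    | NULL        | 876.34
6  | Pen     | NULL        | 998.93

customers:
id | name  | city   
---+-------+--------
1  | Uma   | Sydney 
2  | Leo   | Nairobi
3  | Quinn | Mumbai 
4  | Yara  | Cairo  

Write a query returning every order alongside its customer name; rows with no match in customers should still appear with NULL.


LEFT JOIN keeps every row from orders (the left table); where customer_id has no match in customers, the customer columns become NULL. Walk through each order:
  - order 1 (Desk): customer_id=2 -> matches Leo
  - order 2 (Chair): customer_id=1 -> matches Uma
  - order 3 (Laptop): customer_id=1 -> matches Uma
  - order 4 (Monitor): customer_id=1 -> matches Uma
  - order 5 (Lamp): customer_id=NULL, no match -> kept with NULL
  - order 6 (Pen): customer_id=NULL, no match -> kept with NULL
All 6 rows appear; 2 have NULL customer.

SQL:
SELECT a.product, b.name AS customer
FROM orders a
LEFT JOIN customers b ON a.customer_id = b.id

Result:
product | customer
--------+---------
Desk    | Leo     
Chair   | Uma     
Laptop  | Uma     
Monitor | Uma     
Lamp    | NULL    
Pen     | NULL    


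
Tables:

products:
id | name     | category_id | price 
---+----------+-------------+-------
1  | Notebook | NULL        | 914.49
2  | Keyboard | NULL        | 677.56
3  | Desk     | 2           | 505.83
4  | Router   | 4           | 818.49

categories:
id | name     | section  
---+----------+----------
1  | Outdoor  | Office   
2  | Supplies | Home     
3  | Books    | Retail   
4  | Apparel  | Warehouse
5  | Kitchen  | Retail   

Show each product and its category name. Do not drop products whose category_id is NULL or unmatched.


LEFT JOIN keeps every row from products (the left table); where category_id has no match in categories, the category columns become NULL. Walk through each product:
  - product 1 (Notebook): category_id=NULL, no match -> kept with NULL
  - product 2 (Keyboard): category_id=NULL, no match -> kept with NULL
  - product 3 (Desk): category_id=2 -> matches Supplies
  - product 4 (Router): category_id=4 -> matches Apparel
All 4 rows appear; 2 have NULL category.

SQL:
SELECT a.name, b.name AS category
FROM products a
LEFT JOIN categories b ON a.category_id = b.id

Result:
name     | category
---------+---------
Notebook | NULL    
Keyboard | NULL    
Desk     | Supplies
Router   | Apparel 


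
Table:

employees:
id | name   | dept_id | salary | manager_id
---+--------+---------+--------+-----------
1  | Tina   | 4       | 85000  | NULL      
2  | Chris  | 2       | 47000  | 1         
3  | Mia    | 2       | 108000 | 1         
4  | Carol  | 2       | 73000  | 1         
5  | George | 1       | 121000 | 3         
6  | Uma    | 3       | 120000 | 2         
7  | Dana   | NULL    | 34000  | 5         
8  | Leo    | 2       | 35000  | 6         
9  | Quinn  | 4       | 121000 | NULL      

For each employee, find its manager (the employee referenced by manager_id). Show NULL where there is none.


This is a self-join: employees is joined to a second copy of itself, matching each row's manager_id to another row's id. Use LEFT JOIN so rows with manager_id=NULL are kept.
  - employee 1 (Tina): manager_id=NULL -> NULL
  - employee 2 (Chris): manager_id=1 -> Tina
  - employee 3 (Mia): manager_id=1 -> Tina
  - employee 4 (Carol): manager_id=1 -> Tina
  - employee 5 (George): manager_id=3 -> Mia
  - employee 6 (Uma): manager_id=2 -> Chris
  - employee 7 (Dana): manager_id=5 -> George
  - employee 8 (Leo): manager_id=6 -> Uma
  - employee 9 (Quinn): manager_id=NULL -> NULL

SQL:
SELECT a.name AS item, b.name AS manager
FROM employees a
LEFT JOIN employees b ON a.manager_id = b.id

Result:
item   | manager
-------+--------
Tina   | NULL   
Chris  | Tina   
Mia    | Tina   
Carol  | Tina   
George | Mia    
Uma    | Chris  
Dana   | George 
Leo    | Uma    
Quinn  | NULL   


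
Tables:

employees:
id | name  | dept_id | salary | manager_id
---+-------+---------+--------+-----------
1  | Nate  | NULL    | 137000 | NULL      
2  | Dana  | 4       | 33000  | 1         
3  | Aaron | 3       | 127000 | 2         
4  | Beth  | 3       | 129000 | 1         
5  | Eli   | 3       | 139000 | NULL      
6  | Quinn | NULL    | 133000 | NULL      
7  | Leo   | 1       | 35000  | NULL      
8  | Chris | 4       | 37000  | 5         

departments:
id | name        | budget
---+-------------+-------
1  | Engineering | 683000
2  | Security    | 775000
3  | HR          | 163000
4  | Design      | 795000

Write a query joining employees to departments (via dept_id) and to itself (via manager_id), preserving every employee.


Two LEFT JOINs from the same base table employees: one to departments via dept_id, one to employees itself via manager_id. Both are LEFT so every employee is preserved.
Match against departments:
  - employee 1 (Nate): dept_id=NULL, no match -> kept with NULL
  - employee 2 (Dana): dept_id=4 -> matches Design
  - employee 3 (Aaron): dept_id=3 -> matches HR
  - employee 4 (Beth): dept_id=3 -> matches HR
  - employee 5 (Eli): dept_id=3 -> matches HR
  - employee 6 (Quinn): dept_id=NULL, no match -> kept with NULL
  - employee 7 (Leo): dept_id=1 -> matches Engineering
  - employee 8 (Chris): dept_id=4 -> matches Design
Match against employees (self):
  - employee 1 (Nate): manager_id=NULL -> NULL
  - employee 2 (Dana): manager_id=1 -> Nate
  - employee 3 (Aaron): manager_id=2 -> Dana
  - employee 4 (Beth): manager_id=1 -> Nate
  - employee 5 (Eli): manager_id=NULL -> NULL
  - employee 6 (Quinn): manager_id=NULL -> NULL
  - employee 7 (Leo): manager_id=NULL -> NULL
  - employee 8 (Chris): manager_id=5 -> Eli

SQL:
SELECT a.name, b.name AS department, c.name AS manager
FROM employees a
LEFT JOIN departments b ON a.dept_id = b.id
LEFT JOIN employees c ON a.manager_id = c.id

Result:
name  | department  | manager
------+-------------+--------
Nate  | NULL        | NULL   
Dana  | Design      | Nate   
Aaron | HR          | Dana   
Beth  | HR          | Nate   
Eli   | HR          | NULL   
Quinn | NULL        | NULL   
Leo   | Engineering | NULL   
Chris | Design      | Eli    


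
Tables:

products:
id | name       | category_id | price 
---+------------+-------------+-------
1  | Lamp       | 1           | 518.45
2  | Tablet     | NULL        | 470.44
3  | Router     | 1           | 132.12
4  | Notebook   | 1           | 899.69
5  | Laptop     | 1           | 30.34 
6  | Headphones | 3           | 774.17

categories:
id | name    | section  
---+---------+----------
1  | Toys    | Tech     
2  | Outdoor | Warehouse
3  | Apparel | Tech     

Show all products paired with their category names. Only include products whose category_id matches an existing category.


INNER JOIN keeps only products rows whose category_id matches an id in categories. Walk through each product:
  - product 1 (Lamp): category_id=1 -> matches Toys
  - product 2 (Tablet): category_id=NULL, no match -> dropped
  - product 3 (Router): category_id=1 -> matches Toys
  - product 4 (Notebook): category_id=1 -> matches Toys
  - product 5 (Laptop): category_id=1 -> matches Toys
  - product 6 (Headphones): category_id=3 -> matches Apparel
So 1 of 6 rows is dropped.

SQL:
SELECT a.name, b.name AS category
FROM products a
INNER JOIN categories b ON a.category_id = b.id

Result:
name       | category
-----------+---------
Lamp       | Toys    
Router     | Toys    
Notebook   | Toys    
Laptop     | Toys    
Headphones | Apparel 


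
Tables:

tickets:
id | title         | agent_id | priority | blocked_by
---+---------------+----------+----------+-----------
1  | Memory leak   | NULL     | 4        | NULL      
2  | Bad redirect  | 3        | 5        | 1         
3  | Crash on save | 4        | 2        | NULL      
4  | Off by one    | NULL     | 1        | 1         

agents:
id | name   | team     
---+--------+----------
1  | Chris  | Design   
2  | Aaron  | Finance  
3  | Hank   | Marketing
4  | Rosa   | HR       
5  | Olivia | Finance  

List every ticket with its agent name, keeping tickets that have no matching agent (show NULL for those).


LEFT JOIN keeps every row from tickets (the left table); where agent_id has no match in agents, the agent columns become NULL. Walk through each ticket:
  - ticket 1 (Memory leak): agent_id=NULL, no match -> kept with NULL
  - ticket 2 (Bad redirect): agent_id=3 -> matches Hank
  - ticket 3 (Crash on save): agent_id=4 -> matches Rosa
  - ticket 4 (Off by one): agent_id=NULL, no match -> kept with NULL
All 4 rows appear; 2 have NULL agent.

SQL:
SELECT a.title, b.name AS agent
FROM tickets a
LEFT JOIN agents b ON a.agent_id = b.id

Result:
title         | agent
--------------+------
Memory leak   | NULL 
Bad redirect  | Hank 
Crash on save | Rosa 
Off by one    | NULL 


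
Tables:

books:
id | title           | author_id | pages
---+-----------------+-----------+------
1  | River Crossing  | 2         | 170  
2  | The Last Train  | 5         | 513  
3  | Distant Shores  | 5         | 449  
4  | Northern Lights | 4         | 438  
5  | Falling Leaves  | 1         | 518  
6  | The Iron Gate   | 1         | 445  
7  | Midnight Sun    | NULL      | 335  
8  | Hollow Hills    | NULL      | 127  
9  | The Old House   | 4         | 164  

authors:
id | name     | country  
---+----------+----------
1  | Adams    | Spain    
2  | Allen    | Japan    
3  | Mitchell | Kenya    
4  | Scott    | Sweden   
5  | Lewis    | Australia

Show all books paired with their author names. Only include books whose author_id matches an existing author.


INNER JOIN keeps only books rows whose author_id matches an id in authors. Walk through each book:
  - book 1 (River Crossing): author_id=2 -> matches Allen
  - book 2 (The Last Train): author_id=5 -> matches Lewis
  - book 3 (Distant Shores): author_id=5 -> matches Lewis
  - book 4 (Northern Lights): author_id=4 -> matches Scott
  - book 5 (Falling Leaves): author_id=1 -> matches Adams
  - book 6 (The Iron Gate): author_id=1 -> matches Adams
  - book 7 (Midnight Sun): author_id=NULL, no match -> dropped
  - book 8 (Hollow Hills): author_id=NULL, no match -> dropped
  - book 9 (The Old House): author_id=4 -> matches Scott
So 2 of 9 rows are dropped.

SQL:
SELECT a.title, b.name AS author
FROM books a
INNER JOIN authors b ON a.author_id = b.id

Result:
title           | author
----------------+-------
River Crossing  | Allen 
The Last Train  | Lewis 
Distant Shores  | Lewis 
Northern Lights | Scott 
Falling Leaves  | Adams 
The Iron Gate   | Adams 
The Old House   | Scott 
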